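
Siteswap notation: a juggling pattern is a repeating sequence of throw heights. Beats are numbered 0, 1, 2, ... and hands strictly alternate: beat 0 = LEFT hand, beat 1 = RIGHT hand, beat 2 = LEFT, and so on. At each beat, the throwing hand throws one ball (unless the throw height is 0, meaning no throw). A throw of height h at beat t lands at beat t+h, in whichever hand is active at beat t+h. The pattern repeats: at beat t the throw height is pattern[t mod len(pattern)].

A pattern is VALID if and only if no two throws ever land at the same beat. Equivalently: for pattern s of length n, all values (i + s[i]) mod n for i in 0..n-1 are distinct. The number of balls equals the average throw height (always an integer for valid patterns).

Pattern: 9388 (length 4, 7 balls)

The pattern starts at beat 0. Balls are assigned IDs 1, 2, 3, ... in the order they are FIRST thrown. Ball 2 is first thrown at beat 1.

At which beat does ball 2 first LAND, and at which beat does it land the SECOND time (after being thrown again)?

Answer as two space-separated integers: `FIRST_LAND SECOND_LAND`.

Answer: 4 13

Derivation:
Beat 0 (L): throw ball1 h=9 -> lands@9:R; in-air after throw: [b1@9:R]
Beat 1 (R): throw ball2 h=3 -> lands@4:L; in-air after throw: [b2@4:L b1@9:R]
Beat 2 (L): throw ball3 h=8 -> lands@10:L; in-air after throw: [b2@4:L b1@9:R b3@10:L]
Beat 3 (R): throw ball4 h=8 -> lands@11:R; in-air after throw: [b2@4:L b1@9:R b3@10:L b4@11:R]
Beat 4 (L): throw ball2 h=9 -> lands@13:R; in-air after throw: [b1@9:R b3@10:L b4@11:R b2@13:R]
Beat 5 (R): throw ball5 h=3 -> lands@8:L; in-air after throw: [b5@8:L b1@9:R b3@10:L b4@11:R b2@13:R]
Beat 6 (L): throw ball6 h=8 -> lands@14:L; in-air after throw: [b5@8:L b1@9:R b3@10:L b4@11:R b2@13:R b6@14:L]
Beat 7 (R): throw ball7 h=8 -> lands@15:R; in-air after throw: [b5@8:L b1@9:R b3@10:L b4@11:R b2@13:R b6@14:L b7@15:R]
Beat 8 (L): throw ball5 h=9 -> lands@17:R; in-air after throw: [b1@9:R b3@10:L b4@11:R b2@13:R b6@14:L b7@15:R b5@17:R]
Beat 9 (R): throw ball1 h=3 -> lands@12:L; in-air after throw: [b3@10:L b4@11:R b1@12:L b2@13:R b6@14:L b7@15:R b5@17:R]
Beat 10 (L): throw ball3 h=8 -> lands@18:L; in-air after throw: [b4@11:R b1@12:L b2@13:R b6@14:L b7@15:R b5@17:R b3@18:L]
Beat 11 (R): throw ball4 h=8 -> lands@19:R; in-air after throw: [b1@12:L b2@13:R b6@14:L b7@15:R b5@17:R b3@18:L b4@19:R]
Beat 12 (L): throw ball1 h=9 -> lands@21:R; in-air after throw: [b2@13:R b6@14:L b7@15:R b5@17:R b3@18:L b4@19:R b1@21:R]
Beat 13 (R): throw ball2 h=3 -> lands@16:L; in-air after throw: [b6@14:L b7@15:R b2@16:L b5@17:R b3@18:L b4@19:R b1@21:R]
Ball 2: thrown@1 h=3 -> first land @4; rethrown@4 h=9 -> second land @13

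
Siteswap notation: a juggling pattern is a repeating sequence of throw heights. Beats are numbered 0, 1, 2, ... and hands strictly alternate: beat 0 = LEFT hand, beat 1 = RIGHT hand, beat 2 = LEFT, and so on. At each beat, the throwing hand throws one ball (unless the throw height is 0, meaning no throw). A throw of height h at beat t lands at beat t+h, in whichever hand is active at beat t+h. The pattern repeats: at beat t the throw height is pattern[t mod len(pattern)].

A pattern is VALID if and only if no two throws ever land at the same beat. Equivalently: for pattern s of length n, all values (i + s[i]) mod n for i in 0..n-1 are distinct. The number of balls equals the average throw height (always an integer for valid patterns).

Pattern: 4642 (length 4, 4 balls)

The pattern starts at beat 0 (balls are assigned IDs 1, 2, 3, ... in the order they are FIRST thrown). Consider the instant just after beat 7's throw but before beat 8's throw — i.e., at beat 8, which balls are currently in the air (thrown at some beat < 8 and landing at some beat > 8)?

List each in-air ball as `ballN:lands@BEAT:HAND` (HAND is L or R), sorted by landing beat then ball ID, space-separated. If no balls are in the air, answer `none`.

Beat 0 (L): throw ball1 h=4 -> lands@4:L; in-air after throw: [b1@4:L]
Beat 1 (R): throw ball2 h=6 -> lands@7:R; in-air after throw: [b1@4:L b2@7:R]
Beat 2 (L): throw ball3 h=4 -> lands@6:L; in-air after throw: [b1@4:L b3@6:L b2@7:R]
Beat 3 (R): throw ball4 h=2 -> lands@5:R; in-air after throw: [b1@4:L b4@5:R b3@6:L b2@7:R]
Beat 4 (L): throw ball1 h=4 -> lands@8:L; in-air after throw: [b4@5:R b3@6:L b2@7:R b1@8:L]
Beat 5 (R): throw ball4 h=6 -> lands@11:R; in-air after throw: [b3@6:L b2@7:R b1@8:L b4@11:R]
Beat 6 (L): throw ball3 h=4 -> lands@10:L; in-air after throw: [b2@7:R b1@8:L b3@10:L b4@11:R]
Beat 7 (R): throw ball2 h=2 -> lands@9:R; in-air after throw: [b1@8:L b2@9:R b3@10:L b4@11:R]
Beat 8 (L): throw ball1 h=4 -> lands@12:L; in-air after throw: [b2@9:R b3@10:L b4@11:R b1@12:L]

Answer: ball2:lands@9:R ball3:lands@10:L ball4:lands@11:R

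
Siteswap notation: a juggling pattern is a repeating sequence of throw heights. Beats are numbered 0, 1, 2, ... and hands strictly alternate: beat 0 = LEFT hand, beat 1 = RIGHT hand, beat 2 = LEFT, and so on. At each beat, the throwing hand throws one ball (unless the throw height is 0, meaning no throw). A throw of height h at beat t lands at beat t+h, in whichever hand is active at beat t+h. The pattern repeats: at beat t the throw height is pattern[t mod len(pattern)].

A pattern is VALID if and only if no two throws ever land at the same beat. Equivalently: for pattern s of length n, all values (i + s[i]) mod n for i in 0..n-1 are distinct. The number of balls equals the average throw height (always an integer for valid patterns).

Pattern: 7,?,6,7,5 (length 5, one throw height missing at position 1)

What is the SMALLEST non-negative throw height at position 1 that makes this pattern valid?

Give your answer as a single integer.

Answer: 0

Derivation:
i=0: (0 + 7) mod 5 = 2
i=1: s[i]=? (unknown)
i=2: (2 + 6) mod 5 = 3
i=3: (3 + 7) mod 5 = 0
i=4: (4 + 5) mod 5 = 4
Known residues: [0, 2, 3, 4]; need a permutation of 0..4, so missing residue r = 1
Need (1 + s) mod 5 = 1; smallest s = (1 - 1) mod 5 = 0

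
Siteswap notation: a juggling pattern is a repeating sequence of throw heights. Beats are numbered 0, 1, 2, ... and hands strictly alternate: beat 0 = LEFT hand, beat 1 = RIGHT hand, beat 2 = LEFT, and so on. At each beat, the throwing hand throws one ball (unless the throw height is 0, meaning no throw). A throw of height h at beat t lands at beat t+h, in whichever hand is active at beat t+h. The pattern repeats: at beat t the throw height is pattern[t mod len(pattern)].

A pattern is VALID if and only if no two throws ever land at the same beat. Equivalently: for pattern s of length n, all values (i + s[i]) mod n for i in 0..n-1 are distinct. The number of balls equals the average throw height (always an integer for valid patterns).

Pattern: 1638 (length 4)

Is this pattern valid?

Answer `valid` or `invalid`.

i=0: (i + s[i]) mod n = (0 + 1) mod 4 = 1
i=1: (i + s[i]) mod n = (1 + 6) mod 4 = 3
i=2: (i + s[i]) mod n = (2 + 3) mod 4 = 1
i=3: (i + s[i]) mod n = (3 + 8) mod 4 = 3
Residues: [1, 3, 1, 3], distinct: False

Answer: invalid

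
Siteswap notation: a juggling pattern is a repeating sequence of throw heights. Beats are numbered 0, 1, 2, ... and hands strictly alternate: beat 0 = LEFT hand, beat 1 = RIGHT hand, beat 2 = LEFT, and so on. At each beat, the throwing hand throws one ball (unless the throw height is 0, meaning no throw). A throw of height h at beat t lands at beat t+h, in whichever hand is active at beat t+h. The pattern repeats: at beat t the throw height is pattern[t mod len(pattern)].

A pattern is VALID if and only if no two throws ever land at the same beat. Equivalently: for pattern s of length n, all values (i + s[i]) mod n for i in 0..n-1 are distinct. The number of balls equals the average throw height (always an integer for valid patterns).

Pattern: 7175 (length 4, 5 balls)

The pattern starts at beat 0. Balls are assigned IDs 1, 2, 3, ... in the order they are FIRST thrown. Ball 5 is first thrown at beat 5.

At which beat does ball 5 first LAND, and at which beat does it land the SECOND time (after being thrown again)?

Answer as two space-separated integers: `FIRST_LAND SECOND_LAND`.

Beat 0 (L): throw ball1 h=7 -> lands@7:R; in-air after throw: [b1@7:R]
Beat 1 (R): throw ball2 h=1 -> lands@2:L; in-air after throw: [b2@2:L b1@7:R]
Beat 2 (L): throw ball2 h=7 -> lands@9:R; in-air after throw: [b1@7:R b2@9:R]
Beat 3 (R): throw ball3 h=5 -> lands@8:L; in-air after throw: [b1@7:R b3@8:L b2@9:R]
Beat 4 (L): throw ball4 h=7 -> lands@11:R; in-air after throw: [b1@7:R b3@8:L b2@9:R b4@11:R]
Beat 5 (R): throw ball5 h=1 -> lands@6:L; in-air after throw: [b5@6:L b1@7:R b3@8:L b2@9:R b4@11:R]
Beat 6 (L): throw ball5 h=7 -> lands@13:R; in-air after throw: [b1@7:R b3@8:L b2@9:R b4@11:R b5@13:R]
Beat 7 (R): throw ball1 h=5 -> lands@12:L; in-air after throw: [b3@8:L b2@9:R b4@11:R b1@12:L b5@13:R]
Beat 8 (L): throw ball3 h=7 -> lands@15:R; in-air after throw: [b2@9:R b4@11:R b1@12:L b5@13:R b3@15:R]
Beat 9 (R): throw ball2 h=1 -> lands@10:L; in-air after throw: [b2@10:L b4@11:R b1@12:L b5@13:R b3@15:R]
Beat 10 (L): throw ball2 h=7 -> lands@17:R; in-air after throw: [b4@11:R b1@12:L b5@13:R b3@15:R b2@17:R]
Beat 11 (R): throw ball4 h=5 -> lands@16:L; in-air after throw: [b1@12:L b5@13:R b3@15:R b4@16:L b2@17:R]
Beat 12 (L): throw ball1 h=7 -> lands@19:R; in-air after throw: [b5@13:R b3@15:R b4@16:L b2@17:R b1@19:R]
Beat 13 (R): throw ball5 h=1 -> lands@14:L; in-air after throw: [b5@14:L b3@15:R b4@16:L b2@17:R b1@19:R]
Ball 5: thrown@5 h=1 -> first land @6; rethrown@6 h=7 -> second land @13

Answer: 6 13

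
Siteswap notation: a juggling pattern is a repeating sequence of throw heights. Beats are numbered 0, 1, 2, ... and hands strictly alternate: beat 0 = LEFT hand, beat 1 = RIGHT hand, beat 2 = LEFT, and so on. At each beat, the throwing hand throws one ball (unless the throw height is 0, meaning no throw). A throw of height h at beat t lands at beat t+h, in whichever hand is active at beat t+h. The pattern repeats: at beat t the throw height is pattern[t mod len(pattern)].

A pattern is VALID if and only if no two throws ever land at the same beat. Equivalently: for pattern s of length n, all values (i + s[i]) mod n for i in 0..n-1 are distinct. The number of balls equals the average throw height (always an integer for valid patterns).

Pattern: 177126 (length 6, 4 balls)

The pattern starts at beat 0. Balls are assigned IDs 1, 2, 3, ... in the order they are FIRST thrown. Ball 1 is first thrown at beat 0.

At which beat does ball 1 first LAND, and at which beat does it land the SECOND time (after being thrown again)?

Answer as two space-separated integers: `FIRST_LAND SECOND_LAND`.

Beat 0 (L): throw ball1 h=1 -> lands@1:R; in-air after throw: [b1@1:R]
Beat 1 (R): throw ball1 h=7 -> lands@8:L; in-air after throw: [b1@8:L]
Beat 2 (L): throw ball2 h=7 -> lands@9:R; in-air after throw: [b1@8:L b2@9:R]
Beat 3 (R): throw ball3 h=1 -> lands@4:L; in-air after throw: [b3@4:L b1@8:L b2@9:R]
Beat 4 (L): throw ball3 h=2 -> lands@6:L; in-air after throw: [b3@6:L b1@8:L b2@9:R]
Beat 5 (R): throw ball4 h=6 -> lands@11:R; in-air after throw: [b3@6:L b1@8:L b2@9:R b4@11:R]
Beat 6 (L): throw ball3 h=1 -> lands@7:R; in-air after throw: [b3@7:R b1@8:L b2@9:R b4@11:R]
Beat 7 (R): throw ball3 h=7 -> lands@14:L; in-air after throw: [b1@8:L b2@9:R b4@11:R b3@14:L]
Beat 8 (L): throw ball1 h=7 -> lands@15:R; in-air after throw: [b2@9:R b4@11:R b3@14:L b1@15:R]
Ball 1: thrown@0 h=1 -> first land @1; rethrown@1 h=7 -> second land @8

Answer: 1 8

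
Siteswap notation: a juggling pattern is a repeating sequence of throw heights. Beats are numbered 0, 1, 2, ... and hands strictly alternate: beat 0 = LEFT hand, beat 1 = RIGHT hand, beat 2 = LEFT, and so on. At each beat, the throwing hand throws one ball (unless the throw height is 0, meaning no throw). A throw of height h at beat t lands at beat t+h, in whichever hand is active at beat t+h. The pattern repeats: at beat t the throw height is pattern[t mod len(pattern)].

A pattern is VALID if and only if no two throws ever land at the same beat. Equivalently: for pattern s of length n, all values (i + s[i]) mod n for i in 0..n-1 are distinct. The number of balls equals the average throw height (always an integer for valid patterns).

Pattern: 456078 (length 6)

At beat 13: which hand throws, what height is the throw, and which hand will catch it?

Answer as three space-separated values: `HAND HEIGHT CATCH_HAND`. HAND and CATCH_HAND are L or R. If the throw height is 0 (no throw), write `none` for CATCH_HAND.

Answer: R 5 L

Derivation:
Beat 13: 13 mod 2 = 1, so hand = R
Throw height = pattern[13 mod 6] = pattern[1] = 5
Lands at beat 13+5=18, 18 mod 2 = 0, so catch hand = L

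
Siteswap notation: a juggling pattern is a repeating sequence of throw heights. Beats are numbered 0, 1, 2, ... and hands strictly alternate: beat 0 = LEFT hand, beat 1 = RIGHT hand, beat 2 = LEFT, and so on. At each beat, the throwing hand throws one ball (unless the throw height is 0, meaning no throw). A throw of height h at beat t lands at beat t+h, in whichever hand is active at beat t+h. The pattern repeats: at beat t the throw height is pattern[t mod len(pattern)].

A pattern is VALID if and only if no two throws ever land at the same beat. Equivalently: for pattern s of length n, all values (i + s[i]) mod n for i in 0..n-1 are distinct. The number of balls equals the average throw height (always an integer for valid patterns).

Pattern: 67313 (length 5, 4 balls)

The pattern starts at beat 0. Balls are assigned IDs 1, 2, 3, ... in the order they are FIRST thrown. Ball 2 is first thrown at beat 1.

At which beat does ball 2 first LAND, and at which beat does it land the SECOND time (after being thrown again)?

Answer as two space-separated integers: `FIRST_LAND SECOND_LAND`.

Beat 0 (L): throw ball1 h=6 -> lands@6:L; in-air after throw: [b1@6:L]
Beat 1 (R): throw ball2 h=7 -> lands@8:L; in-air after throw: [b1@6:L b2@8:L]
Beat 2 (L): throw ball3 h=3 -> lands@5:R; in-air after throw: [b3@5:R b1@6:L b2@8:L]
Beat 3 (R): throw ball4 h=1 -> lands@4:L; in-air after throw: [b4@4:L b3@5:R b1@6:L b2@8:L]
Beat 4 (L): throw ball4 h=3 -> lands@7:R; in-air after throw: [b3@5:R b1@6:L b4@7:R b2@8:L]
Beat 5 (R): throw ball3 h=6 -> lands@11:R; in-air after throw: [b1@6:L b4@7:R b2@8:L b3@11:R]
Beat 6 (L): throw ball1 h=7 -> lands@13:R; in-air after throw: [b4@7:R b2@8:L b3@11:R b1@13:R]
Beat 7 (R): throw ball4 h=3 -> lands@10:L; in-air after throw: [b2@8:L b4@10:L b3@11:R b1@13:R]
Beat 8 (L): throw ball2 h=1 -> lands@9:R; in-air after throw: [b2@9:R b4@10:L b3@11:R b1@13:R]
Beat 9 (R): throw ball2 h=3 -> lands@12:L; in-air after throw: [b4@10:L b3@11:R b2@12:L b1@13:R]
Ball 2: thrown@1 h=7 -> first land @8; rethrown@8 h=1 -> second land @9

Answer: 8 9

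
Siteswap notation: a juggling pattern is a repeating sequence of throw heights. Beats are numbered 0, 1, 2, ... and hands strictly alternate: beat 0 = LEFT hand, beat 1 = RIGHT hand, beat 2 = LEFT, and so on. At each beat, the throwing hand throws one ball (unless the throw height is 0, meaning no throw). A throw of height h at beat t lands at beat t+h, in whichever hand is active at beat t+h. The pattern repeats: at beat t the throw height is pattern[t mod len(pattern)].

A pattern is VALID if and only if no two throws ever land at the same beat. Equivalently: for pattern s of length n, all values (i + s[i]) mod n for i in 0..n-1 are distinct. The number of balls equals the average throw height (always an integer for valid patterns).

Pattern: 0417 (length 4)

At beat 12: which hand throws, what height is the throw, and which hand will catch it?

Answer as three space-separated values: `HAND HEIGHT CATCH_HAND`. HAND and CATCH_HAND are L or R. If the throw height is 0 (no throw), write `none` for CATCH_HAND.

Beat 12: 12 mod 2 = 0, so hand = L
Throw height = pattern[12 mod 4] = pattern[0] = 0

Answer: L 0 none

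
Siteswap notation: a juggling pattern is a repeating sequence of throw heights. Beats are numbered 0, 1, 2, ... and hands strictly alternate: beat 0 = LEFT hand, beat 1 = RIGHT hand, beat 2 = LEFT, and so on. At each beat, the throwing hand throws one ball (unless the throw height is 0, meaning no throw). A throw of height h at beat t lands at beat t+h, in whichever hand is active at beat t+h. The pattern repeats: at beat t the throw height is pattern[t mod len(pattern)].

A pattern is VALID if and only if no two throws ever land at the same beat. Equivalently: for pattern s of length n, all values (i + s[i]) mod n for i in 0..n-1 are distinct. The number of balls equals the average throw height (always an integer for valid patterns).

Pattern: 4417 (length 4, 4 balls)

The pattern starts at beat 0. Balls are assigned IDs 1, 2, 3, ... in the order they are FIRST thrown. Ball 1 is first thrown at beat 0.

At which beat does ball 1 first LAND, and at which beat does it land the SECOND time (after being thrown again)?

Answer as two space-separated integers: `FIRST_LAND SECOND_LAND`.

Answer: 4 8

Derivation:
Beat 0 (L): throw ball1 h=4 -> lands@4:L; in-air after throw: [b1@4:L]
Beat 1 (R): throw ball2 h=4 -> lands@5:R; in-air after throw: [b1@4:L b2@5:R]
Beat 2 (L): throw ball3 h=1 -> lands@3:R; in-air after throw: [b3@3:R b1@4:L b2@5:R]
Beat 3 (R): throw ball3 h=7 -> lands@10:L; in-air after throw: [b1@4:L b2@5:R b3@10:L]
Beat 4 (L): throw ball1 h=4 -> lands@8:L; in-air after throw: [b2@5:R b1@8:L b3@10:L]
Beat 5 (R): throw ball2 h=4 -> lands@9:R; in-air after throw: [b1@8:L b2@9:R b3@10:L]
Beat 6 (L): throw ball4 h=1 -> lands@7:R; in-air after throw: [b4@7:R b1@8:L b2@9:R b3@10:L]
Beat 7 (R): throw ball4 h=7 -> lands@14:L; in-air after throw: [b1@8:L b2@9:R b3@10:L b4@14:L]
Beat 8 (L): throw ball1 h=4 -> lands@12:L; in-air after throw: [b2@9:R b3@10:L b1@12:L b4@14:L]
Ball 1: thrown@0 h=4 -> first land @4; rethrown@4 h=4 -> second land @8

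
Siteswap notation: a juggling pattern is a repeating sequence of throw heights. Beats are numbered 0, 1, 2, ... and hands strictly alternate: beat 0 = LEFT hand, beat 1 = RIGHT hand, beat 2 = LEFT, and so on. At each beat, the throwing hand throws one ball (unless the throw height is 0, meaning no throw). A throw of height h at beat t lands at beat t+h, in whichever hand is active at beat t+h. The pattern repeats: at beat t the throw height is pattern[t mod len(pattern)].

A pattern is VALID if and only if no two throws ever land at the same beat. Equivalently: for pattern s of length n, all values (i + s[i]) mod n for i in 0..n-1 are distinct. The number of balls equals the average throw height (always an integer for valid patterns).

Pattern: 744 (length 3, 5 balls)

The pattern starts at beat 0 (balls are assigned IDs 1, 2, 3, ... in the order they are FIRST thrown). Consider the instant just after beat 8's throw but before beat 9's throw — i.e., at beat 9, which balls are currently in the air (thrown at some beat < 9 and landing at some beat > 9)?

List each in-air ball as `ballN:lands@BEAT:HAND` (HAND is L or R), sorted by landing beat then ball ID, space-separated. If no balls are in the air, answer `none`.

Answer: ball4:lands@10:L ball1:lands@11:R ball5:lands@12:L ball3:lands@13:R

Derivation:
Beat 0 (L): throw ball1 h=7 -> lands@7:R; in-air after throw: [b1@7:R]
Beat 1 (R): throw ball2 h=4 -> lands@5:R; in-air after throw: [b2@5:R b1@7:R]
Beat 2 (L): throw ball3 h=4 -> lands@6:L; in-air after throw: [b2@5:R b3@6:L b1@7:R]
Beat 3 (R): throw ball4 h=7 -> lands@10:L; in-air after throw: [b2@5:R b3@6:L b1@7:R b4@10:L]
Beat 4 (L): throw ball5 h=4 -> lands@8:L; in-air after throw: [b2@5:R b3@6:L b1@7:R b5@8:L b4@10:L]
Beat 5 (R): throw ball2 h=4 -> lands@9:R; in-air after throw: [b3@6:L b1@7:R b5@8:L b2@9:R b4@10:L]
Beat 6 (L): throw ball3 h=7 -> lands@13:R; in-air after throw: [b1@7:R b5@8:L b2@9:R b4@10:L b3@13:R]
Beat 7 (R): throw ball1 h=4 -> lands@11:R; in-air after throw: [b5@8:L b2@9:R b4@10:L b1@11:R b3@13:R]
Beat 8 (L): throw ball5 h=4 -> lands@12:L; in-air after throw: [b2@9:R b4@10:L b1@11:R b5@12:L b3@13:R]
Beat 9 (R): throw ball2 h=7 -> lands@16:L; in-air after throw: [b4@10:L b1@11:R b5@12:L b3@13:R b2@16:L]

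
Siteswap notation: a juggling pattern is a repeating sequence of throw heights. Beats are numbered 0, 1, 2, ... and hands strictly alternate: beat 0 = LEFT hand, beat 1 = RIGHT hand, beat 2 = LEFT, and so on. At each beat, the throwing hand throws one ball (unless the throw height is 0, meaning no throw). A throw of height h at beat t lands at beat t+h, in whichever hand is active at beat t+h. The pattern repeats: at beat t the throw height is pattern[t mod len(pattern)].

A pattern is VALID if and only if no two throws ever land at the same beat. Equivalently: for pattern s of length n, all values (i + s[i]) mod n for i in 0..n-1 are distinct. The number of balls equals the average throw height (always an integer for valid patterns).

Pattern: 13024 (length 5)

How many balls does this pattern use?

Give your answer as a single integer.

Pattern = [1, 3, 0, 2, 4], length n = 5
  position 0: throw height = 1, running sum = 1
  position 1: throw height = 3, running sum = 4
  position 2: throw height = 0, running sum = 4
  position 3: throw height = 2, running sum = 6
  position 4: throw height = 4, running sum = 10
Total sum = 10; balls = sum / n = 10 / 5 = 2

Answer: 2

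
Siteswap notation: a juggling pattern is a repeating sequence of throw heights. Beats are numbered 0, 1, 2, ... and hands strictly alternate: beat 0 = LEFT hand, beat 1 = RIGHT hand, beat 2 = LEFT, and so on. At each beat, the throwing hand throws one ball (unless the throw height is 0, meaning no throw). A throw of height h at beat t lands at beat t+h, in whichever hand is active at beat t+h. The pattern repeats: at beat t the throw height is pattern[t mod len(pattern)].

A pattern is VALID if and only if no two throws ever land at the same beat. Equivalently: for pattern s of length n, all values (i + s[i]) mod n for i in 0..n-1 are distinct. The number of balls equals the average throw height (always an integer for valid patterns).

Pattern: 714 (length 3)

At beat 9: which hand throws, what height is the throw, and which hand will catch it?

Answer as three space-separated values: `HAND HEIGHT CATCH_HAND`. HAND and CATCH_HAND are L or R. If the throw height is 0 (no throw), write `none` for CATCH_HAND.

Beat 9: 9 mod 2 = 1, so hand = R
Throw height = pattern[9 mod 3] = pattern[0] = 7
Lands at beat 9+7=16, 16 mod 2 = 0, so catch hand = L

Answer: R 7 L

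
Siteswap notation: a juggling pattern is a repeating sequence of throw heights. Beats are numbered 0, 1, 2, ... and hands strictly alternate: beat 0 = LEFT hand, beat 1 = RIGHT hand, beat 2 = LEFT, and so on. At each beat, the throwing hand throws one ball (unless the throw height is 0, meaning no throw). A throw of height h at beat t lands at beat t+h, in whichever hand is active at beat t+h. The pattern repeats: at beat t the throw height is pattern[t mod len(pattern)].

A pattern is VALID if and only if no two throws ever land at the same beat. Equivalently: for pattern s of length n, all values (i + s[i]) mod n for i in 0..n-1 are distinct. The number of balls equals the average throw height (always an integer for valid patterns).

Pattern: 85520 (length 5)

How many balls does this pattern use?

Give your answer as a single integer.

Pattern = [8, 5, 5, 2, 0], length n = 5
  position 0: throw height = 8, running sum = 8
  position 1: throw height = 5, running sum = 13
  position 2: throw height = 5, running sum = 18
  position 3: throw height = 2, running sum = 20
  position 4: throw height = 0, running sum = 20
Total sum = 20; balls = sum / n = 20 / 5 = 4

Answer: 4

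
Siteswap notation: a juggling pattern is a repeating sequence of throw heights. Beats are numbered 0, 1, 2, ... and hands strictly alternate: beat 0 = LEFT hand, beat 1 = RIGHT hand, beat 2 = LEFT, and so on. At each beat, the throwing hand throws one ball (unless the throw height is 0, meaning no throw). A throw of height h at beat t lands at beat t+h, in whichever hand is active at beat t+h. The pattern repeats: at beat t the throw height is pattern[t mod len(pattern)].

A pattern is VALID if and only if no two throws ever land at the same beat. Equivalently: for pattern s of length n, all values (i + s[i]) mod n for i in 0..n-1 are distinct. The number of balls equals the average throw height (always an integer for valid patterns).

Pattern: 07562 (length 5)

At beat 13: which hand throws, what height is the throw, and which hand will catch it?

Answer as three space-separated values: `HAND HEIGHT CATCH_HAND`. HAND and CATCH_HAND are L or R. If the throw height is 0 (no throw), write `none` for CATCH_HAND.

Beat 13: 13 mod 2 = 1, so hand = R
Throw height = pattern[13 mod 5] = pattern[3] = 6
Lands at beat 13+6=19, 19 mod 2 = 1, so catch hand = R

Answer: R 6 R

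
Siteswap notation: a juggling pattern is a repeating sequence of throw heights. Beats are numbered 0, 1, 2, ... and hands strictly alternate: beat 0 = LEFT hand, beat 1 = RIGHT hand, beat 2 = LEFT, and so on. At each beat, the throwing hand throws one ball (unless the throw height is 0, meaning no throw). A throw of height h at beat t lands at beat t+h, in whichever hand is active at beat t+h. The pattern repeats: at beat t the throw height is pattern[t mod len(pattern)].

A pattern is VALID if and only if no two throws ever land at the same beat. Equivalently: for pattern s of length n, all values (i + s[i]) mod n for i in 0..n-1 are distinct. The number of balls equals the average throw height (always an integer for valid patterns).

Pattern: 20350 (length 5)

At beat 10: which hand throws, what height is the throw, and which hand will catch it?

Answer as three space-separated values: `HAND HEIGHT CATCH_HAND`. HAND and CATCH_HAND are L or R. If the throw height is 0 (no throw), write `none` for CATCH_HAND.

Beat 10: 10 mod 2 = 0, so hand = L
Throw height = pattern[10 mod 5] = pattern[0] = 2
Lands at beat 10+2=12, 12 mod 2 = 0, so catch hand = L

Answer: L 2 L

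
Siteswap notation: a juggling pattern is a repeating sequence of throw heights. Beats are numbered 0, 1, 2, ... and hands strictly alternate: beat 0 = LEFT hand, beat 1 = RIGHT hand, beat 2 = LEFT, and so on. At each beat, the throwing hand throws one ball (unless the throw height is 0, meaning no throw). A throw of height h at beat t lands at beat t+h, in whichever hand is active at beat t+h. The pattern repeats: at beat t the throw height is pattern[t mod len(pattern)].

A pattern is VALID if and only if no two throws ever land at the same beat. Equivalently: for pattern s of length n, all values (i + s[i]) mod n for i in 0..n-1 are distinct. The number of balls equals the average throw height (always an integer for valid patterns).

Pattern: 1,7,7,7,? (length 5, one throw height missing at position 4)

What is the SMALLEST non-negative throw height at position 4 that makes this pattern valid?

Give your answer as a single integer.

Answer: 3

Derivation:
i=0: (0 + 1) mod 5 = 1
i=1: (1 + 7) mod 5 = 3
i=2: (2 + 7) mod 5 = 4
i=3: (3 + 7) mod 5 = 0
i=4: s[i]=? (unknown)
Known residues: [0, 1, 3, 4]; need a permutation of 0..4, so missing residue r = 2
Need (4 + s) mod 5 = 2; smallest s = (2 - 4) mod 5 = 3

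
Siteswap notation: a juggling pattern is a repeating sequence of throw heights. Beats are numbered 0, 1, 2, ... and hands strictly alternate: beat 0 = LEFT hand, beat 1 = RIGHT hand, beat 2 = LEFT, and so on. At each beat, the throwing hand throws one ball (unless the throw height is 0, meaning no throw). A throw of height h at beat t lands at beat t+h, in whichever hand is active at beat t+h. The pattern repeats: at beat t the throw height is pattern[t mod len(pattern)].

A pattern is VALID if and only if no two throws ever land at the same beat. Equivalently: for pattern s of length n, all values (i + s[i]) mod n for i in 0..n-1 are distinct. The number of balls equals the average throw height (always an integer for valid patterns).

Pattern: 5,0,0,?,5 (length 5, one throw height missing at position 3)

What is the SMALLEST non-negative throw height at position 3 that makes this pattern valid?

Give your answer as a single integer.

i=0: (0 + 5) mod 5 = 0
i=1: (1 + 0) mod 5 = 1
i=2: (2 + 0) mod 5 = 2
i=3: s[i]=? (unknown)
i=4: (4 + 5) mod 5 = 4
Known residues: [0, 1, 2, 4]; need a permutation of 0..4, so missing residue r = 3
Need (3 + s) mod 5 = 3; smallest s = (3 - 3) mod 5 = 0

Answer: 0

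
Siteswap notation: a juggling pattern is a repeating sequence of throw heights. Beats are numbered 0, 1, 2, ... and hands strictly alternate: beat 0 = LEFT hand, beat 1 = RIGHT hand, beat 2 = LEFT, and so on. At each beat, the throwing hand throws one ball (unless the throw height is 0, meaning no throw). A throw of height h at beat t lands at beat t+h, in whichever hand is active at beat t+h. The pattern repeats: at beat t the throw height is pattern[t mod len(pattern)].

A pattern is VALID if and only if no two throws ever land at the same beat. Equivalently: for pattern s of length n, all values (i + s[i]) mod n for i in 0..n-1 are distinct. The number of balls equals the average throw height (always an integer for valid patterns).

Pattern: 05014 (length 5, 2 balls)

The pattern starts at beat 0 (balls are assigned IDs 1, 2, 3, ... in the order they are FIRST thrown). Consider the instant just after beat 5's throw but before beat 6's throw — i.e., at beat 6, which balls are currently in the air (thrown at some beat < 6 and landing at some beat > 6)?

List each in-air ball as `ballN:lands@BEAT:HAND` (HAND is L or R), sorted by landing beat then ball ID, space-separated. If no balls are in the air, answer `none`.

Beat 1 (R): throw ball1 h=5 -> lands@6:L; in-air after throw: [b1@6:L]
Beat 3 (R): throw ball2 h=1 -> lands@4:L; in-air after throw: [b2@4:L b1@6:L]
Beat 4 (L): throw ball2 h=4 -> lands@8:L; in-air after throw: [b1@6:L b2@8:L]
Beat 6 (L): throw ball1 h=5 -> lands@11:R; in-air after throw: [b2@8:L b1@11:R]

Answer: ball2:lands@8:L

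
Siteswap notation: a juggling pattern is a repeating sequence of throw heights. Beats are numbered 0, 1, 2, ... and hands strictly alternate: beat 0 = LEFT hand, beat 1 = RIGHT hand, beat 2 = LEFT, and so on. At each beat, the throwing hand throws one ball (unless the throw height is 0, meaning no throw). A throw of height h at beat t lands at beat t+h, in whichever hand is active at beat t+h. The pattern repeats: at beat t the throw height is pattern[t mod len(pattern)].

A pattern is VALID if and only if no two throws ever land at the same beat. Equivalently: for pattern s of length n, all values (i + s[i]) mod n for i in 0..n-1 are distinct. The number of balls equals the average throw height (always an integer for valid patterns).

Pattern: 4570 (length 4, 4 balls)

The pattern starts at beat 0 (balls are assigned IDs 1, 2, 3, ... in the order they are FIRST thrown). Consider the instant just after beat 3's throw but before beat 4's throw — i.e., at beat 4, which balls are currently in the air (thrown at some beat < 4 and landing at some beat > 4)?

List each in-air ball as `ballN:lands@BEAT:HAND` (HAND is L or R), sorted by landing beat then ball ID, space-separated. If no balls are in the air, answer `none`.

Answer: ball2:lands@6:L ball3:lands@9:R

Derivation:
Beat 0 (L): throw ball1 h=4 -> lands@4:L; in-air after throw: [b1@4:L]
Beat 1 (R): throw ball2 h=5 -> lands@6:L; in-air after throw: [b1@4:L b2@6:L]
Beat 2 (L): throw ball3 h=7 -> lands@9:R; in-air after throw: [b1@4:L b2@6:L b3@9:R]
Beat 4 (L): throw ball1 h=4 -> lands@8:L; in-air after throw: [b2@6:L b1@8:L b3@9:R]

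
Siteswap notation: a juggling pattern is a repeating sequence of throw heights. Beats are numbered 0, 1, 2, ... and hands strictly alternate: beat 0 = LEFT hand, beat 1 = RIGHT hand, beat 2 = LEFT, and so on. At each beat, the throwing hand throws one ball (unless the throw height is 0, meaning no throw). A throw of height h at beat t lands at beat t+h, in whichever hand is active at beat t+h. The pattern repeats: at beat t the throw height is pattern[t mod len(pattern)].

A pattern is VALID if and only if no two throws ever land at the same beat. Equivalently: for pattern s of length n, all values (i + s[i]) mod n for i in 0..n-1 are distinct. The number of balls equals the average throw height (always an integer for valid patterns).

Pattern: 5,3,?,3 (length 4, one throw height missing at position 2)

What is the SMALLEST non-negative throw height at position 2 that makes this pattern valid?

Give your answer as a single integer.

Answer: 1

Derivation:
i=0: (0 + 5) mod 4 = 1
i=1: (1 + 3) mod 4 = 0
i=2: s[i]=? (unknown)
i=3: (3 + 3) mod 4 = 2
Known residues: [0, 1, 2]; need a permutation of 0..3, so missing residue r = 3
Need (2 + s) mod 4 = 3; smallest s = (3 - 2) mod 4 = 1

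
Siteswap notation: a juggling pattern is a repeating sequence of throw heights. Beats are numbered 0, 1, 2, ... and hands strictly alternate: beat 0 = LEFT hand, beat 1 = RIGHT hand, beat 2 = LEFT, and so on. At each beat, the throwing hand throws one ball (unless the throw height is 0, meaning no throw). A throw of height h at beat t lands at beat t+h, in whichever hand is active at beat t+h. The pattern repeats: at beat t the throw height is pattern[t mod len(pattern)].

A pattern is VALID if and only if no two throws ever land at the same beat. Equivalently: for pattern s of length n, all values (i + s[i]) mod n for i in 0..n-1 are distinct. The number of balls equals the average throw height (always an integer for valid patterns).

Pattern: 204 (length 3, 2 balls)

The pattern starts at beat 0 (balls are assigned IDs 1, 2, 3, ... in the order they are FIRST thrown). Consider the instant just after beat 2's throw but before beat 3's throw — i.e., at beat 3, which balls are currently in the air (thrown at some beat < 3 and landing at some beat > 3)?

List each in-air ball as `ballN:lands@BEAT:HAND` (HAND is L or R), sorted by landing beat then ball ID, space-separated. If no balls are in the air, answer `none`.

Answer: ball1:lands@6:L

Derivation:
Beat 0 (L): throw ball1 h=2 -> lands@2:L; in-air after throw: [b1@2:L]
Beat 2 (L): throw ball1 h=4 -> lands@6:L; in-air after throw: [b1@6:L]
Beat 3 (R): throw ball2 h=2 -> lands@5:R; in-air after throw: [b2@5:R b1@6:L]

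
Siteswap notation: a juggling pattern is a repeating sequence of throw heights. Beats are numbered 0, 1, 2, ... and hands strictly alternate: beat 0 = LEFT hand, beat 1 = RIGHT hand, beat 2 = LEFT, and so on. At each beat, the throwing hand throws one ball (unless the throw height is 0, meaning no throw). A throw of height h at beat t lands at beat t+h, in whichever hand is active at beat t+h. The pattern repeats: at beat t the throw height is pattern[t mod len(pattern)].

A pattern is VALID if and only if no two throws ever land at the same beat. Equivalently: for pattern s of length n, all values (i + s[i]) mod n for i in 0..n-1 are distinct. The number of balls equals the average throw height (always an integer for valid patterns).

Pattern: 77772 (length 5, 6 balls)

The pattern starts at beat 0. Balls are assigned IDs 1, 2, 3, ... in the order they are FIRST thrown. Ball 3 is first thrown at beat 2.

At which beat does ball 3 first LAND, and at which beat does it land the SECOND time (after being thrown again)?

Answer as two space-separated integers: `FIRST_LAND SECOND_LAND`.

Answer: 9 11

Derivation:
Beat 0 (L): throw ball1 h=7 -> lands@7:R; in-air after throw: [b1@7:R]
Beat 1 (R): throw ball2 h=7 -> lands@8:L; in-air after throw: [b1@7:R b2@8:L]
Beat 2 (L): throw ball3 h=7 -> lands@9:R; in-air after throw: [b1@7:R b2@8:L b3@9:R]
Beat 3 (R): throw ball4 h=7 -> lands@10:L; in-air after throw: [b1@7:R b2@8:L b3@9:R b4@10:L]
Beat 4 (L): throw ball5 h=2 -> lands@6:L; in-air after throw: [b5@6:L b1@7:R b2@8:L b3@9:R b4@10:L]
Beat 5 (R): throw ball6 h=7 -> lands@12:L; in-air after throw: [b5@6:L b1@7:R b2@8:L b3@9:R b4@10:L b6@12:L]
Beat 6 (L): throw ball5 h=7 -> lands@13:R; in-air after throw: [b1@7:R b2@8:L b3@9:R b4@10:L b6@12:L b5@13:R]
Beat 7 (R): throw ball1 h=7 -> lands@14:L; in-air after throw: [b2@8:L b3@9:R b4@10:L b6@12:L b5@13:R b1@14:L]
Beat 8 (L): throw ball2 h=7 -> lands@15:R; in-air after throw: [b3@9:R b4@10:L b6@12:L b5@13:R b1@14:L b2@15:R]
Beat 9 (R): throw ball3 h=2 -> lands@11:R; in-air after throw: [b4@10:L b3@11:R b6@12:L b5@13:R b1@14:L b2@15:R]
Beat 10 (L): throw ball4 h=7 -> lands@17:R; in-air after throw: [b3@11:R b6@12:L b5@13:R b1@14:L b2@15:R b4@17:R]
Beat 11 (R): throw ball3 h=7 -> lands@18:L; in-air after throw: [b6@12:L b5@13:R b1@14:L b2@15:R b4@17:R b3@18:L]
Ball 3: thrown@2 h=7 -> first land @9; rethrown@9 h=2 -> second land @11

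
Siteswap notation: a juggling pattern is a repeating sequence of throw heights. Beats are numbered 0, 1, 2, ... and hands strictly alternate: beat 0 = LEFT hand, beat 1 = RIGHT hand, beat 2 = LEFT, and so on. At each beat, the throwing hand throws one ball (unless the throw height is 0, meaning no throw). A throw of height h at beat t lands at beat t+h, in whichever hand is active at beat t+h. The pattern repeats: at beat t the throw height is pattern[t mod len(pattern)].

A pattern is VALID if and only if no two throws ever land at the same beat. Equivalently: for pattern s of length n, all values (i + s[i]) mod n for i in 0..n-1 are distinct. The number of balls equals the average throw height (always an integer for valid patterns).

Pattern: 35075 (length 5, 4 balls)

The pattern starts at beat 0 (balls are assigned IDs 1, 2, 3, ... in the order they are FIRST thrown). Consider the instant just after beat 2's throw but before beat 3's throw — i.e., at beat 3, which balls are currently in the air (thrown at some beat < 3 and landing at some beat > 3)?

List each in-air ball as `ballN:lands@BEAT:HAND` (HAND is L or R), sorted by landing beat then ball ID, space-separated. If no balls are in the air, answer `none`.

Answer: ball2:lands@6:L

Derivation:
Beat 0 (L): throw ball1 h=3 -> lands@3:R; in-air after throw: [b1@3:R]
Beat 1 (R): throw ball2 h=5 -> lands@6:L; in-air after throw: [b1@3:R b2@6:L]
Beat 3 (R): throw ball1 h=7 -> lands@10:L; in-air after throw: [b2@6:L b1@10:L]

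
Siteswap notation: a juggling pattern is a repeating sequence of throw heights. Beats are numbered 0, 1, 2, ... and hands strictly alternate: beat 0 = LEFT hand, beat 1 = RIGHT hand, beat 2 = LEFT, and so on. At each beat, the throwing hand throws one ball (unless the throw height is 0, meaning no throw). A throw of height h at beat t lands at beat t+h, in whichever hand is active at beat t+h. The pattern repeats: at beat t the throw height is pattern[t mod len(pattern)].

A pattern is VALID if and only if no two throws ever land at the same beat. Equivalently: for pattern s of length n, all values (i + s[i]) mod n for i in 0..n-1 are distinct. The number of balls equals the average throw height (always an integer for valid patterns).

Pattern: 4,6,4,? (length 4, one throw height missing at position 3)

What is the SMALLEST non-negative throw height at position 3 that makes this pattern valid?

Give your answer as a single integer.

i=0: (0 + 4) mod 4 = 0
i=1: (1 + 6) mod 4 = 3
i=2: (2 + 4) mod 4 = 2
i=3: s[i]=? (unknown)
Known residues: [0, 2, 3]; need a permutation of 0..3, so missing residue r = 1
Need (3 + s) mod 4 = 1; smallest s = (1 - 3) mod 4 = 2

Answer: 2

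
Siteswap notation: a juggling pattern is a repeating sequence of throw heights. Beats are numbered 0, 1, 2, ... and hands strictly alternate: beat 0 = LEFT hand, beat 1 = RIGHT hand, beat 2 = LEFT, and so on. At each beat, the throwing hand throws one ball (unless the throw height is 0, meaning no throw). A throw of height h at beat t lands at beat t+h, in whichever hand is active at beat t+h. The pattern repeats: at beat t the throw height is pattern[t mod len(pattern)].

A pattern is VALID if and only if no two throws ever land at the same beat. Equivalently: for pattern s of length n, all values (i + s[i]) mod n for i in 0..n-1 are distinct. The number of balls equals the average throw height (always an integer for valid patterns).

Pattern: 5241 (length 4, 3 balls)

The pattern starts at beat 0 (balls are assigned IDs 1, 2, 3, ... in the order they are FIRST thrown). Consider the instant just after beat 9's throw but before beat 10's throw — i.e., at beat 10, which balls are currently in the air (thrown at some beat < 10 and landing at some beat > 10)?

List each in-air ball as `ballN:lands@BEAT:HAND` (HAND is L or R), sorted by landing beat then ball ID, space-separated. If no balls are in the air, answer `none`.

Beat 0 (L): throw ball1 h=5 -> lands@5:R; in-air after throw: [b1@5:R]
Beat 1 (R): throw ball2 h=2 -> lands@3:R; in-air after throw: [b2@3:R b1@5:R]
Beat 2 (L): throw ball3 h=4 -> lands@6:L; in-air after throw: [b2@3:R b1@5:R b3@6:L]
Beat 3 (R): throw ball2 h=1 -> lands@4:L; in-air after throw: [b2@4:L b1@5:R b3@6:L]
Beat 4 (L): throw ball2 h=5 -> lands@9:R; in-air after throw: [b1@5:R b3@6:L b2@9:R]
Beat 5 (R): throw ball1 h=2 -> lands@7:R; in-air after throw: [b3@6:L b1@7:R b2@9:R]
Beat 6 (L): throw ball3 h=4 -> lands@10:L; in-air after throw: [b1@7:R b2@9:R b3@10:L]
Beat 7 (R): throw ball1 h=1 -> lands@8:L; in-air after throw: [b1@8:L b2@9:R b3@10:L]
Beat 8 (L): throw ball1 h=5 -> lands@13:R; in-air after throw: [b2@9:R b3@10:L b1@13:R]
Beat 9 (R): throw ball2 h=2 -> lands@11:R; in-air after throw: [b3@10:L b2@11:R b1@13:R]
Beat 10 (L): throw ball3 h=4 -> lands@14:L; in-air after throw: [b2@11:R b1@13:R b3@14:L]

Answer: ball2:lands@11:R ball1:lands@13:R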